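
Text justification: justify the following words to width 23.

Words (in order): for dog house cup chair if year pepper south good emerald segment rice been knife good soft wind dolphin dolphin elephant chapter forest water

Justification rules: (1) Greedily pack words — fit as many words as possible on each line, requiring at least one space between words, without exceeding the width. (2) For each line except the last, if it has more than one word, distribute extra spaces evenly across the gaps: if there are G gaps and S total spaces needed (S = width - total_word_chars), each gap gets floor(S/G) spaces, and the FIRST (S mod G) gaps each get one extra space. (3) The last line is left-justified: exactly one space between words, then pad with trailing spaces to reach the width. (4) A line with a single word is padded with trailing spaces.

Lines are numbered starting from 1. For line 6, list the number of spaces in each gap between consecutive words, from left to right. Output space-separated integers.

Line 1: ['for', 'dog', 'house', 'cup', 'chair'] (min_width=23, slack=0)
Line 2: ['if', 'year', 'pepper', 'south'] (min_width=20, slack=3)
Line 3: ['good', 'emerald', 'segment'] (min_width=20, slack=3)
Line 4: ['rice', 'been', 'knife', 'good'] (min_width=20, slack=3)
Line 5: ['soft', 'wind', 'dolphin'] (min_width=17, slack=6)
Line 6: ['dolphin', 'elephant'] (min_width=16, slack=7)
Line 7: ['chapter', 'forest', 'water'] (min_width=20, slack=3)

Answer: 8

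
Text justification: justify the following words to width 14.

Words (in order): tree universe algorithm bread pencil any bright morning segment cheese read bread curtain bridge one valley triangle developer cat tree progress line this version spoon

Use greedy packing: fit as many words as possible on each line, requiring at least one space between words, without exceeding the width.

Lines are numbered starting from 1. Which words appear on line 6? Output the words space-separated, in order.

Answer: segment cheese

Derivation:
Line 1: ['tree', 'universe'] (min_width=13, slack=1)
Line 2: ['algorithm'] (min_width=9, slack=5)
Line 3: ['bread', 'pencil'] (min_width=12, slack=2)
Line 4: ['any', 'bright'] (min_width=10, slack=4)
Line 5: ['morning'] (min_width=7, slack=7)
Line 6: ['segment', 'cheese'] (min_width=14, slack=0)
Line 7: ['read', 'bread'] (min_width=10, slack=4)
Line 8: ['curtain', 'bridge'] (min_width=14, slack=0)
Line 9: ['one', 'valley'] (min_width=10, slack=4)
Line 10: ['triangle'] (min_width=8, slack=6)
Line 11: ['developer', 'cat'] (min_width=13, slack=1)
Line 12: ['tree', 'progress'] (min_width=13, slack=1)
Line 13: ['line', 'this'] (min_width=9, slack=5)
Line 14: ['version', 'spoon'] (min_width=13, slack=1)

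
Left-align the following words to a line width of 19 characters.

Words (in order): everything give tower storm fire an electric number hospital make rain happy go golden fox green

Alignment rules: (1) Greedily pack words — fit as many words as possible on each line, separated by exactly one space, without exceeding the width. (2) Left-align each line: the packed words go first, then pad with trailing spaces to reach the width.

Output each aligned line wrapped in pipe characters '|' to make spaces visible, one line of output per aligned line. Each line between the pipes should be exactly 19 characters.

Answer: |everything give    |
|tower storm fire an|
|electric number    |
|hospital make rain |
|happy go golden fox|
|green              |

Derivation:
Line 1: ['everything', 'give'] (min_width=15, slack=4)
Line 2: ['tower', 'storm', 'fire', 'an'] (min_width=19, slack=0)
Line 3: ['electric', 'number'] (min_width=15, slack=4)
Line 4: ['hospital', 'make', 'rain'] (min_width=18, slack=1)
Line 5: ['happy', 'go', 'golden', 'fox'] (min_width=19, slack=0)
Line 6: ['green'] (min_width=5, slack=14)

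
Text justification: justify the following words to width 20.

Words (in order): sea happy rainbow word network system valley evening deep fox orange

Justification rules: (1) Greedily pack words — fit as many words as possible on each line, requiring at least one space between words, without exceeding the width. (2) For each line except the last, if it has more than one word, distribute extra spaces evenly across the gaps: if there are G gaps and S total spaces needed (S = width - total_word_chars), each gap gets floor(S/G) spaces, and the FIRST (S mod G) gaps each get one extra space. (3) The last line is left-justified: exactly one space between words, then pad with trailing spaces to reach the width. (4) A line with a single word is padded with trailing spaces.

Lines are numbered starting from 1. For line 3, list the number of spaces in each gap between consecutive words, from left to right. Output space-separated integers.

Line 1: ['sea', 'happy', 'rainbow'] (min_width=17, slack=3)
Line 2: ['word', 'network', 'system'] (min_width=19, slack=1)
Line 3: ['valley', 'evening', 'deep'] (min_width=19, slack=1)
Line 4: ['fox', 'orange'] (min_width=10, slack=10)

Answer: 2 1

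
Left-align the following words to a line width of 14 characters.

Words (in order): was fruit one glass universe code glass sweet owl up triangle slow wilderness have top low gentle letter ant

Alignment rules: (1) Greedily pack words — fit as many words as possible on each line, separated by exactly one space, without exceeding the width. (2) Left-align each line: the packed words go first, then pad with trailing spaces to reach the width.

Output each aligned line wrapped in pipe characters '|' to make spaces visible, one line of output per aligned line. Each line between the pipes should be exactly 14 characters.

Answer: |was fruit one |
|glass universe|
|code glass    |
|sweet owl up  |
|triangle slow |
|wilderness    |
|have top low  |
|gentle letter |
|ant           |

Derivation:
Line 1: ['was', 'fruit', 'one'] (min_width=13, slack=1)
Line 2: ['glass', 'universe'] (min_width=14, slack=0)
Line 3: ['code', 'glass'] (min_width=10, slack=4)
Line 4: ['sweet', 'owl', 'up'] (min_width=12, slack=2)
Line 5: ['triangle', 'slow'] (min_width=13, slack=1)
Line 6: ['wilderness'] (min_width=10, slack=4)
Line 7: ['have', 'top', 'low'] (min_width=12, slack=2)
Line 8: ['gentle', 'letter'] (min_width=13, slack=1)
Line 9: ['ant'] (min_width=3, slack=11)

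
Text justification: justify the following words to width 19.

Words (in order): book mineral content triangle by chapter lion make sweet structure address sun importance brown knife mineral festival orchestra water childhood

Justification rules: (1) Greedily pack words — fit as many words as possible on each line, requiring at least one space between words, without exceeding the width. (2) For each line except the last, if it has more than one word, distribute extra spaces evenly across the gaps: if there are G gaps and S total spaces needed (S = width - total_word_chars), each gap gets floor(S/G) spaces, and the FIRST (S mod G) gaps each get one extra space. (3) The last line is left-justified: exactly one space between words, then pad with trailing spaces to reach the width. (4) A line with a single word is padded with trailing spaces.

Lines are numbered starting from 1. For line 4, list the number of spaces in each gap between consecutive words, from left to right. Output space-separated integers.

Line 1: ['book', 'mineral'] (min_width=12, slack=7)
Line 2: ['content', 'triangle', 'by'] (min_width=19, slack=0)
Line 3: ['chapter', 'lion', 'make'] (min_width=17, slack=2)
Line 4: ['sweet', 'structure'] (min_width=15, slack=4)
Line 5: ['address', 'sun'] (min_width=11, slack=8)
Line 6: ['importance', 'brown'] (min_width=16, slack=3)
Line 7: ['knife', 'mineral'] (min_width=13, slack=6)
Line 8: ['festival', 'orchestra'] (min_width=18, slack=1)
Line 9: ['water', 'childhood'] (min_width=15, slack=4)

Answer: 5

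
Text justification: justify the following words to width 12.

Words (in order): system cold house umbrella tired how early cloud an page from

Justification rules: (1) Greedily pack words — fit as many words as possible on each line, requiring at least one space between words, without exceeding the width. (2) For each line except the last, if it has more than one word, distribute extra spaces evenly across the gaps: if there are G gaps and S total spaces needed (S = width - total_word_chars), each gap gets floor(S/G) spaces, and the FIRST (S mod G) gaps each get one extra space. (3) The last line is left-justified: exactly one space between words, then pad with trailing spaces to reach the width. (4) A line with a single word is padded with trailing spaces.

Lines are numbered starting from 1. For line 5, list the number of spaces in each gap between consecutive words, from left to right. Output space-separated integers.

Answer: 2

Derivation:
Line 1: ['system', 'cold'] (min_width=11, slack=1)
Line 2: ['house'] (min_width=5, slack=7)
Line 3: ['umbrella'] (min_width=8, slack=4)
Line 4: ['tired', 'how'] (min_width=9, slack=3)
Line 5: ['early', 'cloud'] (min_width=11, slack=1)
Line 6: ['an', 'page', 'from'] (min_width=12, slack=0)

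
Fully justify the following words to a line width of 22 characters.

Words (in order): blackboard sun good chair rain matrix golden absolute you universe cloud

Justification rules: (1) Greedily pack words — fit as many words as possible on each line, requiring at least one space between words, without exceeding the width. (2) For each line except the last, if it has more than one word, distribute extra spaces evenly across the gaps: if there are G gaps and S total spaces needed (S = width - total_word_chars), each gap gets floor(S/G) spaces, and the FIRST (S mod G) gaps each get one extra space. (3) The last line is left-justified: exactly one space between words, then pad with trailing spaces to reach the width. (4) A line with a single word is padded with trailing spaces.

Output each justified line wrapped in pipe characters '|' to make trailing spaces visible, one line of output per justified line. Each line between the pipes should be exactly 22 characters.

Answer: |blackboard   sun  good|
|chair    rain   matrix|
|golden   absolute  you|
|universe cloud        |

Derivation:
Line 1: ['blackboard', 'sun', 'good'] (min_width=19, slack=3)
Line 2: ['chair', 'rain', 'matrix'] (min_width=17, slack=5)
Line 3: ['golden', 'absolute', 'you'] (min_width=19, slack=3)
Line 4: ['universe', 'cloud'] (min_width=14, slack=8)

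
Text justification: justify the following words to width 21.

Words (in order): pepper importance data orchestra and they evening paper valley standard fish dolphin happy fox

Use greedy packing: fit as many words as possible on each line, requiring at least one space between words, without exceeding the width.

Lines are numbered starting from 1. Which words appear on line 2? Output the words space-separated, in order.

Answer: data orchestra and

Derivation:
Line 1: ['pepper', 'importance'] (min_width=17, slack=4)
Line 2: ['data', 'orchestra', 'and'] (min_width=18, slack=3)
Line 3: ['they', 'evening', 'paper'] (min_width=18, slack=3)
Line 4: ['valley', 'standard', 'fish'] (min_width=20, slack=1)
Line 5: ['dolphin', 'happy', 'fox'] (min_width=17, slack=4)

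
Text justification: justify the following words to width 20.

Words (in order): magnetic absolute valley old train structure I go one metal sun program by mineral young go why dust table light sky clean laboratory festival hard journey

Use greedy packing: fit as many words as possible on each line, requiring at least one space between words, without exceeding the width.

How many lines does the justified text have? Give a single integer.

Line 1: ['magnetic', 'absolute'] (min_width=17, slack=3)
Line 2: ['valley', 'old', 'train'] (min_width=16, slack=4)
Line 3: ['structure', 'I', 'go', 'one'] (min_width=18, slack=2)
Line 4: ['metal', 'sun', 'program', 'by'] (min_width=20, slack=0)
Line 5: ['mineral', 'young', 'go', 'why'] (min_width=20, slack=0)
Line 6: ['dust', 'table', 'light', 'sky'] (min_width=20, slack=0)
Line 7: ['clean', 'laboratory'] (min_width=16, slack=4)
Line 8: ['festival', 'hard'] (min_width=13, slack=7)
Line 9: ['journey'] (min_width=7, slack=13)
Total lines: 9

Answer: 9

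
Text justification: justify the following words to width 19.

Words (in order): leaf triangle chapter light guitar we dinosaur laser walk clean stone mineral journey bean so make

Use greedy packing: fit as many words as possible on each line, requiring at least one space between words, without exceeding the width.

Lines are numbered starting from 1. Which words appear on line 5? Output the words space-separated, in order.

Line 1: ['leaf', 'triangle'] (min_width=13, slack=6)
Line 2: ['chapter', 'light'] (min_width=13, slack=6)
Line 3: ['guitar', 'we', 'dinosaur'] (min_width=18, slack=1)
Line 4: ['laser', 'walk', 'clean'] (min_width=16, slack=3)
Line 5: ['stone', 'mineral'] (min_width=13, slack=6)
Line 6: ['journey', 'bean', 'so'] (min_width=15, slack=4)
Line 7: ['make'] (min_width=4, slack=15)

Answer: stone mineral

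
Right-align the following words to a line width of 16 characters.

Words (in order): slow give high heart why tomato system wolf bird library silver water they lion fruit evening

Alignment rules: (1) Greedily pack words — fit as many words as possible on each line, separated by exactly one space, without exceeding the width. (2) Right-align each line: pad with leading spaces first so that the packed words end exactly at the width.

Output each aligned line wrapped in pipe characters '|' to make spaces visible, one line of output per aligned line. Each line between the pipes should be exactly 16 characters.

Answer: |  slow give high|
|heart why tomato|
|system wolf bird|
|  library silver|
| water they lion|
|   fruit evening|

Derivation:
Line 1: ['slow', 'give', 'high'] (min_width=14, slack=2)
Line 2: ['heart', 'why', 'tomato'] (min_width=16, slack=0)
Line 3: ['system', 'wolf', 'bird'] (min_width=16, slack=0)
Line 4: ['library', 'silver'] (min_width=14, slack=2)
Line 5: ['water', 'they', 'lion'] (min_width=15, slack=1)
Line 6: ['fruit', 'evening'] (min_width=13, slack=3)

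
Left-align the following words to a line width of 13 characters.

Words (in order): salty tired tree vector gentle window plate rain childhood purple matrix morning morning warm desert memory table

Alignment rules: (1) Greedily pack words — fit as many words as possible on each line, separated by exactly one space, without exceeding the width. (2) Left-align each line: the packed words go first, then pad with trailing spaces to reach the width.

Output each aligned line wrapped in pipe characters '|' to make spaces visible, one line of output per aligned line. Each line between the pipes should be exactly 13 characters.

Answer: |salty tired  |
|tree vector  |
|gentle window|
|plate rain   |
|childhood    |
|purple matrix|
|morning      |
|morning warm |
|desert memory|
|table        |

Derivation:
Line 1: ['salty', 'tired'] (min_width=11, slack=2)
Line 2: ['tree', 'vector'] (min_width=11, slack=2)
Line 3: ['gentle', 'window'] (min_width=13, slack=0)
Line 4: ['plate', 'rain'] (min_width=10, slack=3)
Line 5: ['childhood'] (min_width=9, slack=4)
Line 6: ['purple', 'matrix'] (min_width=13, slack=0)
Line 7: ['morning'] (min_width=7, slack=6)
Line 8: ['morning', 'warm'] (min_width=12, slack=1)
Line 9: ['desert', 'memory'] (min_width=13, slack=0)
Line 10: ['table'] (min_width=5, slack=8)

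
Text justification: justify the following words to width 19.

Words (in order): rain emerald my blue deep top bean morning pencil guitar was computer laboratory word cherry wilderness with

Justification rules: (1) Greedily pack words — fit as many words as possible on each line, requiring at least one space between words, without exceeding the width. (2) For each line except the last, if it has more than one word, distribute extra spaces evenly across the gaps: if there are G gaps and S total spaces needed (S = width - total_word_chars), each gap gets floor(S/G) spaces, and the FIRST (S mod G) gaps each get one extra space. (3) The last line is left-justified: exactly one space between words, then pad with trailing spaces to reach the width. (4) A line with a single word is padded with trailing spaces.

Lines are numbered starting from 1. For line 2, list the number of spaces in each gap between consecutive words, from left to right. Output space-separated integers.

Answer: 2 1 1

Derivation:
Line 1: ['rain', 'emerald', 'my'] (min_width=15, slack=4)
Line 2: ['blue', 'deep', 'top', 'bean'] (min_width=18, slack=1)
Line 3: ['morning', 'pencil'] (min_width=14, slack=5)
Line 4: ['guitar', 'was', 'computer'] (min_width=19, slack=0)
Line 5: ['laboratory', 'word'] (min_width=15, slack=4)
Line 6: ['cherry', 'wilderness'] (min_width=17, slack=2)
Line 7: ['with'] (min_width=4, slack=15)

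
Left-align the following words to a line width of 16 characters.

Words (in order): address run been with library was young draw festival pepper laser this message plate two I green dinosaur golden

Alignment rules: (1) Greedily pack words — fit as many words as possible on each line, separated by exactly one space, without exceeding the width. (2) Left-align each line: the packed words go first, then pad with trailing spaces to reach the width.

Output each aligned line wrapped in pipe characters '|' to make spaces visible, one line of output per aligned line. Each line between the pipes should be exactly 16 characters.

Answer: |address run been|
|with library was|
|young draw      |
|festival pepper |
|laser this      |
|message plate   |
|two I green     |
|dinosaur golden |

Derivation:
Line 1: ['address', 'run', 'been'] (min_width=16, slack=0)
Line 2: ['with', 'library', 'was'] (min_width=16, slack=0)
Line 3: ['young', 'draw'] (min_width=10, slack=6)
Line 4: ['festival', 'pepper'] (min_width=15, slack=1)
Line 5: ['laser', 'this'] (min_width=10, slack=6)
Line 6: ['message', 'plate'] (min_width=13, slack=3)
Line 7: ['two', 'I', 'green'] (min_width=11, slack=5)
Line 8: ['dinosaur', 'golden'] (min_width=15, slack=1)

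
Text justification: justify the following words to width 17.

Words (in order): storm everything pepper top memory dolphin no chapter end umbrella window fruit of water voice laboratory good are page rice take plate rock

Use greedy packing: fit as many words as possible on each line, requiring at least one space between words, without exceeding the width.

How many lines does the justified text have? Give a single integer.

Line 1: ['storm', 'everything'] (min_width=16, slack=1)
Line 2: ['pepper', 'top', 'memory'] (min_width=17, slack=0)
Line 3: ['dolphin', 'no'] (min_width=10, slack=7)
Line 4: ['chapter', 'end'] (min_width=11, slack=6)
Line 5: ['umbrella', 'window'] (min_width=15, slack=2)
Line 6: ['fruit', 'of', 'water'] (min_width=14, slack=3)
Line 7: ['voice', 'laboratory'] (min_width=16, slack=1)
Line 8: ['good', 'are', 'page'] (min_width=13, slack=4)
Line 9: ['rice', 'take', 'plate'] (min_width=15, slack=2)
Line 10: ['rock'] (min_width=4, slack=13)
Total lines: 10

Answer: 10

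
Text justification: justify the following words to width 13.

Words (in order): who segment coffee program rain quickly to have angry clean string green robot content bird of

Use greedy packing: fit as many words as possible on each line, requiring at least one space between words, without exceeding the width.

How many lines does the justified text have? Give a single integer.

Answer: 9

Derivation:
Line 1: ['who', 'segment'] (min_width=11, slack=2)
Line 2: ['coffee'] (min_width=6, slack=7)
Line 3: ['program', 'rain'] (min_width=12, slack=1)
Line 4: ['quickly', 'to'] (min_width=10, slack=3)
Line 5: ['have', 'angry'] (min_width=10, slack=3)
Line 6: ['clean', 'string'] (min_width=12, slack=1)
Line 7: ['green', 'robot'] (min_width=11, slack=2)
Line 8: ['content', 'bird'] (min_width=12, slack=1)
Line 9: ['of'] (min_width=2, slack=11)
Total lines: 9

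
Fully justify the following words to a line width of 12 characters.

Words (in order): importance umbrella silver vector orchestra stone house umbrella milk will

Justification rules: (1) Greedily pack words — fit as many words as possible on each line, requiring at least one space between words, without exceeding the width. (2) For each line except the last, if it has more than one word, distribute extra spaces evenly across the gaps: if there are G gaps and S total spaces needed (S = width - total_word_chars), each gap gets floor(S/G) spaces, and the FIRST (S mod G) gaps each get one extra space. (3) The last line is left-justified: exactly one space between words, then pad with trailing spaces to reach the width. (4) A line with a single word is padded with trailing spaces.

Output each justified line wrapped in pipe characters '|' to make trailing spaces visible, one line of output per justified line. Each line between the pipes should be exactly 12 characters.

Line 1: ['importance'] (min_width=10, slack=2)
Line 2: ['umbrella'] (min_width=8, slack=4)
Line 3: ['silver'] (min_width=6, slack=6)
Line 4: ['vector'] (min_width=6, slack=6)
Line 5: ['orchestra'] (min_width=9, slack=3)
Line 6: ['stone', 'house'] (min_width=11, slack=1)
Line 7: ['umbrella'] (min_width=8, slack=4)
Line 8: ['milk', 'will'] (min_width=9, slack=3)

Answer: |importance  |
|umbrella    |
|silver      |
|vector      |
|orchestra   |
|stone  house|
|umbrella    |
|milk will   |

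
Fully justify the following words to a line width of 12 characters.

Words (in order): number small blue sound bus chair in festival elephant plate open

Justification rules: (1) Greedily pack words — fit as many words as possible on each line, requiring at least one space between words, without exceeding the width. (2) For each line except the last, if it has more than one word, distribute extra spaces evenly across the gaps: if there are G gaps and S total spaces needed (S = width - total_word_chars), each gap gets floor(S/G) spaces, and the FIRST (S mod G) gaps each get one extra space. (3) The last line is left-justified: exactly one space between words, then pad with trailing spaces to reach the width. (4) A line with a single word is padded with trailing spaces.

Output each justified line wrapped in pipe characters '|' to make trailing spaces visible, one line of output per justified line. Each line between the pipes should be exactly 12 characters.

Answer: |number small|
|blue   sound|
|bus chair in|
|festival    |
|elephant    |
|plate open  |

Derivation:
Line 1: ['number', 'small'] (min_width=12, slack=0)
Line 2: ['blue', 'sound'] (min_width=10, slack=2)
Line 3: ['bus', 'chair', 'in'] (min_width=12, slack=0)
Line 4: ['festival'] (min_width=8, slack=4)
Line 5: ['elephant'] (min_width=8, slack=4)
Line 6: ['plate', 'open'] (min_width=10, slack=2)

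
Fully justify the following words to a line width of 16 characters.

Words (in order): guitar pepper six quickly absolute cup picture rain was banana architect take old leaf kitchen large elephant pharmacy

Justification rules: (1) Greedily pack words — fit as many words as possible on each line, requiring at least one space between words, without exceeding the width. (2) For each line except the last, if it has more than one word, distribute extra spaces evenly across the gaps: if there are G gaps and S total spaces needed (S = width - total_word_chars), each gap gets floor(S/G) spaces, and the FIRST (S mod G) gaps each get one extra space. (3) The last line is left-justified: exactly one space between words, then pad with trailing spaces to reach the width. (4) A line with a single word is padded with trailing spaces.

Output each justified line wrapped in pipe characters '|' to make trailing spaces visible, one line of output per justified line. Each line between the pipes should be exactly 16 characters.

Line 1: ['guitar', 'pepper'] (min_width=13, slack=3)
Line 2: ['six', 'quickly'] (min_width=11, slack=5)
Line 3: ['absolute', 'cup'] (min_width=12, slack=4)
Line 4: ['picture', 'rain', 'was'] (min_width=16, slack=0)
Line 5: ['banana', 'architect'] (min_width=16, slack=0)
Line 6: ['take', 'old', 'leaf'] (min_width=13, slack=3)
Line 7: ['kitchen', 'large'] (min_width=13, slack=3)
Line 8: ['elephant'] (min_width=8, slack=8)
Line 9: ['pharmacy'] (min_width=8, slack=8)

Answer: |guitar    pepper|
|six      quickly|
|absolute     cup|
|picture rain was|
|banana architect|
|take   old  leaf|
|kitchen    large|
|elephant        |
|pharmacy        |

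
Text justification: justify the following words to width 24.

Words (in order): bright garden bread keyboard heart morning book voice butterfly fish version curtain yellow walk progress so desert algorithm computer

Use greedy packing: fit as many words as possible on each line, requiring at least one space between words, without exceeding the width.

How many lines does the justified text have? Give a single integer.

Answer: 7

Derivation:
Line 1: ['bright', 'garden', 'bread'] (min_width=19, slack=5)
Line 2: ['keyboard', 'heart', 'morning'] (min_width=22, slack=2)
Line 3: ['book', 'voice', 'butterfly'] (min_width=20, slack=4)
Line 4: ['fish', 'version', 'curtain'] (min_width=20, slack=4)
Line 5: ['yellow', 'walk', 'progress', 'so'] (min_width=23, slack=1)
Line 6: ['desert', 'algorithm'] (min_width=16, slack=8)
Line 7: ['computer'] (min_width=8, slack=16)
Total lines: 7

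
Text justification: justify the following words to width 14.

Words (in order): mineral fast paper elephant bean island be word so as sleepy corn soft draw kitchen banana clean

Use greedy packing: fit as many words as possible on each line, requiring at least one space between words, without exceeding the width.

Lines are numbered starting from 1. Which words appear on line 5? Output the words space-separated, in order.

Answer: sleepy corn

Derivation:
Line 1: ['mineral', 'fast'] (min_width=12, slack=2)
Line 2: ['paper', 'elephant'] (min_width=14, slack=0)
Line 3: ['bean', 'island', 'be'] (min_width=14, slack=0)
Line 4: ['word', 'so', 'as'] (min_width=10, slack=4)
Line 5: ['sleepy', 'corn'] (min_width=11, slack=3)
Line 6: ['soft', 'draw'] (min_width=9, slack=5)
Line 7: ['kitchen', 'banana'] (min_width=14, slack=0)
Line 8: ['clean'] (min_width=5, slack=9)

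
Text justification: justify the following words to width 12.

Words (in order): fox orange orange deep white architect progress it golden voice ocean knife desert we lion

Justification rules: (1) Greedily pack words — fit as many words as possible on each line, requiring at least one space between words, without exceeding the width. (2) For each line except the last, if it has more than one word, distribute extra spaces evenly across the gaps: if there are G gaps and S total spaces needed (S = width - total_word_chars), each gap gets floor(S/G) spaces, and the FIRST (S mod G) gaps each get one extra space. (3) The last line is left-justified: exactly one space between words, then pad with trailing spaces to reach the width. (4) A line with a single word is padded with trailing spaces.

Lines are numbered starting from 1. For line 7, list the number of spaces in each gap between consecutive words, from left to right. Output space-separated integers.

Answer: 2

Derivation:
Line 1: ['fox', 'orange'] (min_width=10, slack=2)
Line 2: ['orange', 'deep'] (min_width=11, slack=1)
Line 3: ['white'] (min_width=5, slack=7)
Line 4: ['architect'] (min_width=9, slack=3)
Line 5: ['progress', 'it'] (min_width=11, slack=1)
Line 6: ['golden', 'voice'] (min_width=12, slack=0)
Line 7: ['ocean', 'knife'] (min_width=11, slack=1)
Line 8: ['desert', 'we'] (min_width=9, slack=3)
Line 9: ['lion'] (min_width=4, slack=8)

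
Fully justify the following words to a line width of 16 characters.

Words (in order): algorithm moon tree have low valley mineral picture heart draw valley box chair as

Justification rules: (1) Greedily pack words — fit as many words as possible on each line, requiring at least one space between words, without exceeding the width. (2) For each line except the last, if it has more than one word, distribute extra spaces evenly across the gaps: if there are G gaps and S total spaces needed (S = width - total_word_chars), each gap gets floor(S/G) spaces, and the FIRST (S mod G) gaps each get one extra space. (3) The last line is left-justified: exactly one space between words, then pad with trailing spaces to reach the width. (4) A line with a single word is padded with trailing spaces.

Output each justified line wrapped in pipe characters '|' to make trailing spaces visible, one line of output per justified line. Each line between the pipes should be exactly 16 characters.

Answer: |algorithm   moon|
|tree   have  low|
|valley   mineral|
|picture    heart|
|draw  valley box|
|chair as        |

Derivation:
Line 1: ['algorithm', 'moon'] (min_width=14, slack=2)
Line 2: ['tree', 'have', 'low'] (min_width=13, slack=3)
Line 3: ['valley', 'mineral'] (min_width=14, slack=2)
Line 4: ['picture', 'heart'] (min_width=13, slack=3)
Line 5: ['draw', 'valley', 'box'] (min_width=15, slack=1)
Line 6: ['chair', 'as'] (min_width=8, slack=8)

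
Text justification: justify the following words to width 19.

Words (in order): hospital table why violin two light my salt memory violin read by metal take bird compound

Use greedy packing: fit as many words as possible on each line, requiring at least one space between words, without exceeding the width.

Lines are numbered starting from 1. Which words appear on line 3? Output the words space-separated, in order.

Line 1: ['hospital', 'table', 'why'] (min_width=18, slack=1)
Line 2: ['violin', 'two', 'light', 'my'] (min_width=19, slack=0)
Line 3: ['salt', 'memory', 'violin'] (min_width=18, slack=1)
Line 4: ['read', 'by', 'metal', 'take'] (min_width=18, slack=1)
Line 5: ['bird', 'compound'] (min_width=13, slack=6)

Answer: salt memory violin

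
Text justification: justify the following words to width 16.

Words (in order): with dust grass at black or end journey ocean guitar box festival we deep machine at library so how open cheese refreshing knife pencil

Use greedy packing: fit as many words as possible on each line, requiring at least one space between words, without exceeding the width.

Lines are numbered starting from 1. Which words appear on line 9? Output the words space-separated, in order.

Answer: refreshing knife

Derivation:
Line 1: ['with', 'dust', 'grass'] (min_width=15, slack=1)
Line 2: ['at', 'black', 'or', 'end'] (min_width=15, slack=1)
Line 3: ['journey', 'ocean'] (min_width=13, slack=3)
Line 4: ['guitar', 'box'] (min_width=10, slack=6)
Line 5: ['festival', 'we', 'deep'] (min_width=16, slack=0)
Line 6: ['machine', 'at'] (min_width=10, slack=6)
Line 7: ['library', 'so', 'how'] (min_width=14, slack=2)
Line 8: ['open', 'cheese'] (min_width=11, slack=5)
Line 9: ['refreshing', 'knife'] (min_width=16, slack=0)
Line 10: ['pencil'] (min_width=6, slack=10)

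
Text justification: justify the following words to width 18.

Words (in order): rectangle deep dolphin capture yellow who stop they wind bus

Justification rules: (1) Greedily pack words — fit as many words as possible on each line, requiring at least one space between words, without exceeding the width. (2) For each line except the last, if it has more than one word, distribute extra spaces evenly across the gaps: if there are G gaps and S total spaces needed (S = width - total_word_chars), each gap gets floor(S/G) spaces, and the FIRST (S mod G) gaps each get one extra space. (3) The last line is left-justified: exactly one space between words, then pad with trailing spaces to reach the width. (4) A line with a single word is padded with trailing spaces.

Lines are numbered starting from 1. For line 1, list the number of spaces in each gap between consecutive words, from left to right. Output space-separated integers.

Line 1: ['rectangle', 'deep'] (min_width=14, slack=4)
Line 2: ['dolphin', 'capture'] (min_width=15, slack=3)
Line 3: ['yellow', 'who', 'stop'] (min_width=15, slack=3)
Line 4: ['they', 'wind', 'bus'] (min_width=13, slack=5)

Answer: 5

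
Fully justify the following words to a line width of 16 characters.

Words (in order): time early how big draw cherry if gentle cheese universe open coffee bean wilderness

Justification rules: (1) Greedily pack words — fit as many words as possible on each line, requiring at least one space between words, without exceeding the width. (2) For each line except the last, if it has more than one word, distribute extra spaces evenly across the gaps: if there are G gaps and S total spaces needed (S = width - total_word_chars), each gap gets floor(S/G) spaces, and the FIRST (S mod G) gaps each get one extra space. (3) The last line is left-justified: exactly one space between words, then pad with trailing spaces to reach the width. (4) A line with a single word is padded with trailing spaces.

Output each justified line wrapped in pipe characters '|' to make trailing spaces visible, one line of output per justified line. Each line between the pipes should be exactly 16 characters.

Line 1: ['time', 'early', 'how'] (min_width=14, slack=2)
Line 2: ['big', 'draw', 'cherry'] (min_width=15, slack=1)
Line 3: ['if', 'gentle', 'cheese'] (min_width=16, slack=0)
Line 4: ['universe', 'open'] (min_width=13, slack=3)
Line 5: ['coffee', 'bean'] (min_width=11, slack=5)
Line 6: ['wilderness'] (min_width=10, slack=6)

Answer: |time  early  how|
|big  draw cherry|
|if gentle cheese|
|universe    open|
|coffee      bean|
|wilderness      |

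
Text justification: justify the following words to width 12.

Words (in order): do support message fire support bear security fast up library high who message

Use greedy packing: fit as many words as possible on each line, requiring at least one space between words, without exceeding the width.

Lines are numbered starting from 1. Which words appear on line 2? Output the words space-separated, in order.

Answer: message fire

Derivation:
Line 1: ['do', 'support'] (min_width=10, slack=2)
Line 2: ['message', 'fire'] (min_width=12, slack=0)
Line 3: ['support', 'bear'] (min_width=12, slack=0)
Line 4: ['security'] (min_width=8, slack=4)
Line 5: ['fast', 'up'] (min_width=7, slack=5)
Line 6: ['library', 'high'] (min_width=12, slack=0)
Line 7: ['who', 'message'] (min_width=11, slack=1)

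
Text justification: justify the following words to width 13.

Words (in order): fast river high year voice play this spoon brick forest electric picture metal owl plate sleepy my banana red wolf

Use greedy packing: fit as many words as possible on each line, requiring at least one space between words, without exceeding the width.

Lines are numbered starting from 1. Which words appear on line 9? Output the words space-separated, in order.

Answer: sleepy my

Derivation:
Line 1: ['fast', 'river'] (min_width=10, slack=3)
Line 2: ['high', 'year'] (min_width=9, slack=4)
Line 3: ['voice', 'play'] (min_width=10, slack=3)
Line 4: ['this', 'spoon'] (min_width=10, slack=3)
Line 5: ['brick', 'forest'] (min_width=12, slack=1)
Line 6: ['electric'] (min_width=8, slack=5)
Line 7: ['picture', 'metal'] (min_width=13, slack=0)
Line 8: ['owl', 'plate'] (min_width=9, slack=4)
Line 9: ['sleepy', 'my'] (min_width=9, slack=4)
Line 10: ['banana', 'red'] (min_width=10, slack=3)
Line 11: ['wolf'] (min_width=4, slack=9)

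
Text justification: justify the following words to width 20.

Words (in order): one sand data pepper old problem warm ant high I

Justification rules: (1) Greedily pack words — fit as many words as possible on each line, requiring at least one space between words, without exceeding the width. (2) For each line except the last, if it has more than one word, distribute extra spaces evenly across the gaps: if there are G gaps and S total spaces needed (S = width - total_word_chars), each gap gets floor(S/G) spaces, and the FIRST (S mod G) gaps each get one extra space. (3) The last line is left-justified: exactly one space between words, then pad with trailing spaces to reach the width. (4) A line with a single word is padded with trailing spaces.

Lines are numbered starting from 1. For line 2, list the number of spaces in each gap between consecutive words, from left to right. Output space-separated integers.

Line 1: ['one', 'sand', 'data', 'pepper'] (min_width=20, slack=0)
Line 2: ['old', 'problem', 'warm', 'ant'] (min_width=20, slack=0)
Line 3: ['high', 'I'] (min_width=6, slack=14)

Answer: 1 1 1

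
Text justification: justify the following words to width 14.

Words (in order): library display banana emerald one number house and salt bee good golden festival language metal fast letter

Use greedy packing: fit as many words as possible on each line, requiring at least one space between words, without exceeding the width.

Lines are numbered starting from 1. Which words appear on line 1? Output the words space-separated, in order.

Line 1: ['library'] (min_width=7, slack=7)
Line 2: ['display', 'banana'] (min_width=14, slack=0)
Line 3: ['emerald', 'one'] (min_width=11, slack=3)
Line 4: ['number', 'house'] (min_width=12, slack=2)
Line 5: ['and', 'salt', 'bee'] (min_width=12, slack=2)
Line 6: ['good', 'golden'] (min_width=11, slack=3)
Line 7: ['festival'] (min_width=8, slack=6)
Line 8: ['language', 'metal'] (min_width=14, slack=0)
Line 9: ['fast', 'letter'] (min_width=11, slack=3)

Answer: library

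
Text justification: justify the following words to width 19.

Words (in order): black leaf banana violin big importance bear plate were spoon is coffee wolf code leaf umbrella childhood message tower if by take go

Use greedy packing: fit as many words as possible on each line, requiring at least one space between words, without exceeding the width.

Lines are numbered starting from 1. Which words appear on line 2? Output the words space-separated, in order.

Answer: violin big

Derivation:
Line 1: ['black', 'leaf', 'banana'] (min_width=17, slack=2)
Line 2: ['violin', 'big'] (min_width=10, slack=9)
Line 3: ['importance', 'bear'] (min_width=15, slack=4)
Line 4: ['plate', 'were', 'spoon', 'is'] (min_width=19, slack=0)
Line 5: ['coffee', 'wolf', 'code'] (min_width=16, slack=3)
Line 6: ['leaf', 'umbrella'] (min_width=13, slack=6)
Line 7: ['childhood', 'message'] (min_width=17, slack=2)
Line 8: ['tower', 'if', 'by', 'take', 'go'] (min_width=19, slack=0)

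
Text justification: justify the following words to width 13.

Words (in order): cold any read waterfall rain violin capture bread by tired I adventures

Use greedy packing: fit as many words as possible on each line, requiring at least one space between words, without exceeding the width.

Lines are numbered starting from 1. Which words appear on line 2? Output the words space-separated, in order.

Line 1: ['cold', 'any', 'read'] (min_width=13, slack=0)
Line 2: ['waterfall'] (min_width=9, slack=4)
Line 3: ['rain', 'violin'] (min_width=11, slack=2)
Line 4: ['capture', 'bread'] (min_width=13, slack=0)
Line 5: ['by', 'tired', 'I'] (min_width=10, slack=3)
Line 6: ['adventures'] (min_width=10, slack=3)

Answer: waterfall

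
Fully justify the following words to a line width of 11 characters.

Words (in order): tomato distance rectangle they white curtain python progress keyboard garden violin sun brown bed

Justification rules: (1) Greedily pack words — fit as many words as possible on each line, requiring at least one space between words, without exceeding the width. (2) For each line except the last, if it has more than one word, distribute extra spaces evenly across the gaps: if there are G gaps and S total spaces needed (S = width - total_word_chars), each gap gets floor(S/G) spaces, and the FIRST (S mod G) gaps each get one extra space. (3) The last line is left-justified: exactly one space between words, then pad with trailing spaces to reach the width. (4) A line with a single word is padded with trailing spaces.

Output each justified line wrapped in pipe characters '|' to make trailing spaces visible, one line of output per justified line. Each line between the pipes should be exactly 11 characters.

Answer: |tomato     |
|distance   |
|rectangle  |
|they  white|
|curtain    |
|python     |
|progress   |
|keyboard   |
|garden     |
|violin  sun|
|brown bed  |

Derivation:
Line 1: ['tomato'] (min_width=6, slack=5)
Line 2: ['distance'] (min_width=8, slack=3)
Line 3: ['rectangle'] (min_width=9, slack=2)
Line 4: ['they', 'white'] (min_width=10, slack=1)
Line 5: ['curtain'] (min_width=7, slack=4)
Line 6: ['python'] (min_width=6, slack=5)
Line 7: ['progress'] (min_width=8, slack=3)
Line 8: ['keyboard'] (min_width=8, slack=3)
Line 9: ['garden'] (min_width=6, slack=5)
Line 10: ['violin', 'sun'] (min_width=10, slack=1)
Line 11: ['brown', 'bed'] (min_width=9, slack=2)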